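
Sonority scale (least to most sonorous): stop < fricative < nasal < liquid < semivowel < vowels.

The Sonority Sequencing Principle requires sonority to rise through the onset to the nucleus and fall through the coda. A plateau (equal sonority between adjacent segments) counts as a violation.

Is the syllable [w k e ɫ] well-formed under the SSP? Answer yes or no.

Onset: /w/ is a semivowel (sonority 5), /k/ is a stop (sonority 1); then the nucleus /e/ (sonority 6).
Onset profile 5-1-6 — does not strictly rise throughout.
Coda: /ɫ/ is a liquid (sonority 4).
Coda profile 6-4 — falls from the nucleus.

no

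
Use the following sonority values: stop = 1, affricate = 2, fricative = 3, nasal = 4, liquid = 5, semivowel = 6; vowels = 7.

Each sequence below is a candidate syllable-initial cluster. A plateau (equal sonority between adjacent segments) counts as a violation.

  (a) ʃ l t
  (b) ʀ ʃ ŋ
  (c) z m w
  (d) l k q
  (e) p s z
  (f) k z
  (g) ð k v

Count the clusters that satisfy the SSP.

(a) sonority 3-5-1: ill-formed.
(b) sonority 5-3-4: ill-formed.
(c) sonority 3-4-6: well-formed.
(d) sonority 5-1-1: ill-formed.
(e) sonority 1-3-3: ill-formed.
(f) sonority 1-3: well-formed.
(g) sonority 3-1-3: ill-formed.

2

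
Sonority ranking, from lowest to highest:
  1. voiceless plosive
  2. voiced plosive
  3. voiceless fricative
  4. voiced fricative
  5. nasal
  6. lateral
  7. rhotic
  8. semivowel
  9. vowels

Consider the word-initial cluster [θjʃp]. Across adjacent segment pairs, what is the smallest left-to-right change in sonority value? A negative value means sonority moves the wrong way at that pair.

-5

/θ/: voiceless fricative = 3.
/j/: semivowel = 8.
/ʃ/: voiceless fricative = 3.
/p/: voiceless plosive = 1.
/θ/→/j/: change +5.
/j/→/ʃ/: change -5.
/ʃ/→/p/: change -2.
Minimum = -5.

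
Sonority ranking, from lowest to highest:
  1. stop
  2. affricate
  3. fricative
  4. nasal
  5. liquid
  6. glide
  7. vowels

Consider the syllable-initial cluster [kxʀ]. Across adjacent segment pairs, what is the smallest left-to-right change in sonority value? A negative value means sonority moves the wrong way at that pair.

2

/k/ — stop, sonority 1.
/x/ — fricative, sonority 3.
/ʀ/ — liquid, sonority 5.
/k/→/x/: change +2.
/x/→/ʀ/: change +2.
Minimum = 2.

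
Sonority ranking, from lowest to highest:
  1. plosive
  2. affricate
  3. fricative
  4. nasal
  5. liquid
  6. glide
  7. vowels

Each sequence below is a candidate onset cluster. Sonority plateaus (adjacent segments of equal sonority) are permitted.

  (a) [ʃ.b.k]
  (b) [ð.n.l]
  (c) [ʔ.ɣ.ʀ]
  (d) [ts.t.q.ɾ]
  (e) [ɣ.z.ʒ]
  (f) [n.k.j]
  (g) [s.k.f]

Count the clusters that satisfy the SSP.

(a) sonority 3-1-1: ill-formed.
(b) sonority 3-4-5: well-formed.
(c) sonority 1-3-5: well-formed.
(d) sonority 2-1-1-5: ill-formed.
(e) sonority 3-3-3: well-formed.
(f) sonority 4-1-6: ill-formed.
(g) sonority 3-1-3: ill-formed.

3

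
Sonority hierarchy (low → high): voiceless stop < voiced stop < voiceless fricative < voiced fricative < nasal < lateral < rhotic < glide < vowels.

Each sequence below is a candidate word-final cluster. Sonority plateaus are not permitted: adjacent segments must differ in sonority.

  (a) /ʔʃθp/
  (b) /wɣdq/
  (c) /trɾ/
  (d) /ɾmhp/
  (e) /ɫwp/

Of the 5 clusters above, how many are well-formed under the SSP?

(a) sonority 1-3-3-1: ill-formed.
(b) sonority 8-4-2-1: well-formed.
(c) sonority 1-7-7: ill-formed.
(d) sonority 7-5-3-1: well-formed.
(e) sonority 6-8-1: ill-formed.

2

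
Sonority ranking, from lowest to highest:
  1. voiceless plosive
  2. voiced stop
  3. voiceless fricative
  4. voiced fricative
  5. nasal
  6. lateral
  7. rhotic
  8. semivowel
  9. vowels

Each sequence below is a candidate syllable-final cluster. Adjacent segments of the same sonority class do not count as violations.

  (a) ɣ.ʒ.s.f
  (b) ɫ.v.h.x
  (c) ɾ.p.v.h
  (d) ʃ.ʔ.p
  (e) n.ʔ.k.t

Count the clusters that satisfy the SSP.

(a) ɣ.ʒ.s.f: profile 4-4-3-3 — obeys.
(b) ɫ.v.h.x: profile 6-4-3-3 — obeys.
(c) ɾ.p.v.h: profile 7-1-4-3 — violates.
(d) ʃ.ʔ.p: profile 3-1-1 — obeys.
(e) n.ʔ.k.t: profile 5-1-1-1 — obeys.

4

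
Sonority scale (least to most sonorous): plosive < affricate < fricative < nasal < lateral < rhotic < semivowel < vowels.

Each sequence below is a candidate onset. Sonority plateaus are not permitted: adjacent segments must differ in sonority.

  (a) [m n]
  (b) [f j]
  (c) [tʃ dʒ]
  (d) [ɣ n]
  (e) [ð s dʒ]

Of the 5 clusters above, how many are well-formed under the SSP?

(a) [m n]: profile 4-4 — violates.
(b) [f j]: profile 3-7 — obeys.
(c) [tʃ dʒ]: profile 2-2 — violates.
(d) [ɣ n]: profile 3-4 — obeys.
(e) [ð s dʒ]: profile 3-3-2 — violates.

2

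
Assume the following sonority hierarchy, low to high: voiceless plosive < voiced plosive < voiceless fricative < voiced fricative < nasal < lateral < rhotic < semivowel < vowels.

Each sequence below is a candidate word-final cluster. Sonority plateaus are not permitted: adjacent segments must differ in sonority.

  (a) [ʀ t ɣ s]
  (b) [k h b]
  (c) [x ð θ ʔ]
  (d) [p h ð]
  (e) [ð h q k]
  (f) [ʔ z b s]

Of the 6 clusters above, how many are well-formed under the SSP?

(a) sonority 7-1-4-3: ill-formed.
(b) sonority 1-3-2: ill-formed.
(c) sonority 3-4-3-1: ill-formed.
(d) sonority 1-3-4: ill-formed.
(e) sonority 4-3-1-1: ill-formed.
(f) sonority 1-4-2-3: ill-formed.

0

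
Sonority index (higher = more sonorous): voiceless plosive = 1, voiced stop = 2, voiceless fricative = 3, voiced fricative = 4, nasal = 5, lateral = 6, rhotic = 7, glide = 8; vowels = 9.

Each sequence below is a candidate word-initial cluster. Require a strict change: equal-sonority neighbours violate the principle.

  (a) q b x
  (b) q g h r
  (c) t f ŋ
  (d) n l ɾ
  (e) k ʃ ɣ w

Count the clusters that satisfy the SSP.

(a) q b x: profile 1-2-3 — obeys.
(b) q g h r: profile 1-2-3-7 — obeys.
(c) t f ŋ: profile 1-3-5 — obeys.
(d) n l ɾ: profile 5-6-7 — obeys.
(e) k ʃ ɣ w: profile 1-3-4-8 — obeys.

5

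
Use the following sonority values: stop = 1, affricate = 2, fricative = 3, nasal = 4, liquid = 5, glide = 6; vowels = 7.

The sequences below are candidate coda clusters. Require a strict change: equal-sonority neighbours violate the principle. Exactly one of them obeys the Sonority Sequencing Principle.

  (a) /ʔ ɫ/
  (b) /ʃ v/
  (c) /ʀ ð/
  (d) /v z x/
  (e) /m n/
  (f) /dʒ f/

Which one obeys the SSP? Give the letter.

(a) sonority 1-5: ill-formed.
(b) sonority 3-3: ill-formed.
(c) sonority 5-3: well-formed.
(d) sonority 3-3-3: ill-formed.
(e) sonority 4-4: ill-formed.
(f) sonority 2-3: ill-formed.

c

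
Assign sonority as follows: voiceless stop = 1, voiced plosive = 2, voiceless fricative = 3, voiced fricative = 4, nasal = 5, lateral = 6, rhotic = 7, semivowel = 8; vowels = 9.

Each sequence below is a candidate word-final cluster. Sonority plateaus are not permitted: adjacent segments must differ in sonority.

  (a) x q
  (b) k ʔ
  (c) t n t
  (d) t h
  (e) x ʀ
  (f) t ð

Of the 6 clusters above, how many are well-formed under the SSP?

1

(a) x q: profile 3-1 — obeys.
(b) k ʔ: profile 1-1 — violates.
(c) t n t: profile 1-5-1 — violates.
(d) t h: profile 1-3 — violates.
(e) x ʀ: profile 3-7 — violates.
(f) t ð: profile 1-4 — violates.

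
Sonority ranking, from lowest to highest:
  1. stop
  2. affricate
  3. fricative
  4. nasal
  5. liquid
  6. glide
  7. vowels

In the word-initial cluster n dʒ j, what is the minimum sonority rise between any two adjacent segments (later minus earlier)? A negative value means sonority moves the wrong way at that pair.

-2

/n/ — nasal, sonority 4.
/dʒ/ — affricate, sonority 2.
/j/ — glide, sonority 6.
/n/→/dʒ/: change -2.
/dʒ/→/j/: change +4.
Minimum = -2.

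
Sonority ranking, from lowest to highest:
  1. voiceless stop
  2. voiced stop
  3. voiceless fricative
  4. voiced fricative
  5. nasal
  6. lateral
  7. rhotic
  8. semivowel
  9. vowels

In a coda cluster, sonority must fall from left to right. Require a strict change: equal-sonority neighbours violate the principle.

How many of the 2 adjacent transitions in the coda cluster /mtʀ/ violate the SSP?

1

/m/: nasal = 5.
/t/: voiceless stop = 1.
/ʀ/: rhotic = 7.
/m/→/t/: 5→1 (falls) — ok.
/t/→/ʀ/: 1→7 (does not fall) — violation.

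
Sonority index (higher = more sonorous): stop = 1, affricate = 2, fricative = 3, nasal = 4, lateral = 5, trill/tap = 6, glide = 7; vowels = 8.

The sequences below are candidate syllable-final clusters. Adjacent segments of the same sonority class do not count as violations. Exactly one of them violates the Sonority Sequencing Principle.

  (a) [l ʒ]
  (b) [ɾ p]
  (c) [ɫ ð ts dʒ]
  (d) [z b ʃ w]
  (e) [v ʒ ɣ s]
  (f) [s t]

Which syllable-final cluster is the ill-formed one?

d

(a) 5-3 → obeys
(b) 6-1 → obeys
(c) 5-3-2-2 → obeys
(d) 3-1-3-7 → violates
(e) 3-3-3-3 → obeys
(f) 3-1 → obeys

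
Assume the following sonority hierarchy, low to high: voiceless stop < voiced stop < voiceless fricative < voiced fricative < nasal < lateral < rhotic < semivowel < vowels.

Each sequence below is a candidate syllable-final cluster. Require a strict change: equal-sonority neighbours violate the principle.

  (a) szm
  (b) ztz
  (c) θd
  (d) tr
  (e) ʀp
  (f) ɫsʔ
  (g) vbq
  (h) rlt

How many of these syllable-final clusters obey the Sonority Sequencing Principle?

5

(a) 3-4-5 → violates
(b) 4-1-4 → violates
(c) 3-2 → obeys
(d) 1-7 → violates
(e) 7-1 → obeys
(f) 6-3-1 → obeys
(g) 4-2-1 → obeys
(h) 7-6-1 → obeys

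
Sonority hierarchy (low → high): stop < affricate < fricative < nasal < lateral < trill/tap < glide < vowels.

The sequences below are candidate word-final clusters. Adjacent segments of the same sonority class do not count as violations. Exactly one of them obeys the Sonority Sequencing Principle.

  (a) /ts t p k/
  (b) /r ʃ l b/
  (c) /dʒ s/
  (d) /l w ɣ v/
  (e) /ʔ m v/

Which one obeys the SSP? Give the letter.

(a) sonority 2-1-1-1: well-formed.
(b) sonority 6-3-5-1: ill-formed.
(c) sonority 2-3: ill-formed.
(d) sonority 5-7-3-3: ill-formed.
(e) sonority 1-4-3: ill-formed.

a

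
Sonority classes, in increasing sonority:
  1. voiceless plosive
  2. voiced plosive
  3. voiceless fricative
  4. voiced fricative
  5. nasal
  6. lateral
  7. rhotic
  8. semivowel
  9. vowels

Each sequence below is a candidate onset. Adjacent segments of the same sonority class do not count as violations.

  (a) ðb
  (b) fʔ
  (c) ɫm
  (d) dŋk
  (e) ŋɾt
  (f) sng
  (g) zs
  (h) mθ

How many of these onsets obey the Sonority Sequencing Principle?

0

(a) ðb: profile 4-2 — violates.
(b) fʔ: profile 3-1 — violates.
(c) ɫm: profile 6-5 — violates.
(d) dŋk: profile 2-5-1 — violates.
(e) ŋɾt: profile 5-7-1 — violates.
(f) sng: profile 3-5-2 — violates.
(g) zs: profile 4-3 — violates.
(h) mθ: profile 5-3 — violates.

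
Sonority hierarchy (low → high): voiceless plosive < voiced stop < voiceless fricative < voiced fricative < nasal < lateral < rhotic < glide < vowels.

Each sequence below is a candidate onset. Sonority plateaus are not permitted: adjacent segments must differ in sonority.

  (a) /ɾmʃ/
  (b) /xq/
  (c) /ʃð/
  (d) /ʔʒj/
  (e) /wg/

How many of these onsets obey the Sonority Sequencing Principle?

(a) 7-5-3 → violates
(b) 3-1 → violates
(c) 3-4 → obeys
(d) 1-4-8 → obeys
(e) 8-2 → violates

2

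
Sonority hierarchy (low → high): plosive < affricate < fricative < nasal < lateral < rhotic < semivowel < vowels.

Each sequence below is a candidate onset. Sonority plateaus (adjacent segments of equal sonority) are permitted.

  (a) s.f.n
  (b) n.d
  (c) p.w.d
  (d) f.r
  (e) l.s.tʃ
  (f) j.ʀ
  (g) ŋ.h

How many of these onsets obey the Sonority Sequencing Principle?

(a) 3-3-4 → obeys
(b) 4-1 → violates
(c) 1-7-1 → violates
(d) 3-6 → obeys
(e) 5-3-2 → violates
(f) 7-6 → violates
(g) 4-3 → violates

2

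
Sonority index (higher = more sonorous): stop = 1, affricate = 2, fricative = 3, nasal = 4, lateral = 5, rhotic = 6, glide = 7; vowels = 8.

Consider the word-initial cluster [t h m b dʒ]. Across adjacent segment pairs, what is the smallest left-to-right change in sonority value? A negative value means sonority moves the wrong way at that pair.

-3

/t/ — stop, sonority 1.
/h/ — fricative, sonority 3.
/m/ — nasal, sonority 4.
/b/ — stop, sonority 1.
/dʒ/ — affricate, sonority 2.
/t/→/h/: change +2.
/h/→/m/: change +1.
/m/→/b/: change -3.
/b/→/dʒ/: change +1.
Minimum = -3.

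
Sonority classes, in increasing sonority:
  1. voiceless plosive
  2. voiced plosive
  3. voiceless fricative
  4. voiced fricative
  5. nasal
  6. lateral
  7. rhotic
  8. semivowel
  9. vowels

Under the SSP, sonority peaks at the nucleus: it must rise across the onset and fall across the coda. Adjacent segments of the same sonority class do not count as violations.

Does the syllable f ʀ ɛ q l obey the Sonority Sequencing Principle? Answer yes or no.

Onset: /f/ is a voiceless fricative (sonority 3), /ʀ/ is a rhotic (sonority 7); then the nucleus /ɛ/ (sonority 9).
Onset profile 3-7-9 — rises to the nucleus.
Coda: /q/ is a voiceless plosive (sonority 1), /l/ is a lateral (sonority 6).
Coda profile 9-1-6 — does not fall throughout.

no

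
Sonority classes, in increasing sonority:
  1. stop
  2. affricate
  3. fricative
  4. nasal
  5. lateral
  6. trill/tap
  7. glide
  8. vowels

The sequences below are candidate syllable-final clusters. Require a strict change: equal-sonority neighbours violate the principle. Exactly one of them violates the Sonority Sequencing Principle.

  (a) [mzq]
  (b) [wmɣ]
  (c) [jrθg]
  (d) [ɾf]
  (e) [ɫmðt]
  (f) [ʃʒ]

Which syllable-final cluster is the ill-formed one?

f

(a) sonority 4-3-1: well-formed.
(b) sonority 7-4-3: well-formed.
(c) sonority 7-6-3-1: well-formed.
(d) sonority 6-3: well-formed.
(e) sonority 5-4-3-1: well-formed.
(f) sonority 3-3: ill-formed.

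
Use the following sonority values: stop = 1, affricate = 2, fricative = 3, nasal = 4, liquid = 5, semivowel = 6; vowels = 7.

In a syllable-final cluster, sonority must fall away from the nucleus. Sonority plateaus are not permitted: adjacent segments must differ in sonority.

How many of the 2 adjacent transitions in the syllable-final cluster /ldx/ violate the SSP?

1

/l/ is a liquid (sonority 5).
/d/ is a stop (sonority 1).
/x/ is a fricative (sonority 3).
/l/→/d/: 5→1 (falls) — ok.
/d/→/x/: 1→3 (does not fall) — violation.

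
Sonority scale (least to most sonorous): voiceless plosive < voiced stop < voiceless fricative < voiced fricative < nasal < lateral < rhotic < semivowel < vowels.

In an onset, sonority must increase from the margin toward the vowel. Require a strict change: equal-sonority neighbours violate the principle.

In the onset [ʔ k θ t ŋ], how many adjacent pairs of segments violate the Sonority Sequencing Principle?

2

/ʔ/ is a voiceless plosive (sonority 1).
/k/ is a voiceless plosive (sonority 1).
/θ/ is a voiceless fricative (sonority 3).
/t/ is a voiceless plosive (sonority 1).
/ŋ/ is a nasal (sonority 5).
/ʔ/→/k/: 1→1 (plateau) — violation.
/k/→/θ/: 1→3 (rises) — ok.
/θ/→/t/: 3→1 (does not rise) — violation.
/t/→/ŋ/: 1→5 (rises) — ok.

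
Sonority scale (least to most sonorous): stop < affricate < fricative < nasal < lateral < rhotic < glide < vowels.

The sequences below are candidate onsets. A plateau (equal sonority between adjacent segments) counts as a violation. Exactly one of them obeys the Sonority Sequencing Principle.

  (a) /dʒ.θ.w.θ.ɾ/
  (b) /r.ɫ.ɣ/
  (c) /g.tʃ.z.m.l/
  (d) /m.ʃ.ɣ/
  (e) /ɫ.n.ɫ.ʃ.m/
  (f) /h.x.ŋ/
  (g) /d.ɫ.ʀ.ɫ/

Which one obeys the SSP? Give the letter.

c

(a) 2-3-7-3-6 → violates
(b) 6-5-3 → violates
(c) 1-2-3-4-5 → obeys
(d) 4-3-3 → violates
(e) 5-4-5-3-4 → violates
(f) 3-3-4 → violates
(g) 1-5-6-5 → violates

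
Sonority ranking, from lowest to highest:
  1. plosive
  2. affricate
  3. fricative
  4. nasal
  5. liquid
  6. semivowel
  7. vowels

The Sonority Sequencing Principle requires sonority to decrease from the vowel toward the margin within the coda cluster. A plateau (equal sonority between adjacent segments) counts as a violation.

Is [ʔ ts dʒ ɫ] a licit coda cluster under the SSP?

no

/ʔ/: plosive = 1.
/ts/: affricate = 2.
/dʒ/: affricate = 2.
/ɫ/: liquid = 5.
The profile is 1-2-2-5. Between /ʔ/ (1) and /ts/ (2) sonority does not fall, so the cluster violates the SSP.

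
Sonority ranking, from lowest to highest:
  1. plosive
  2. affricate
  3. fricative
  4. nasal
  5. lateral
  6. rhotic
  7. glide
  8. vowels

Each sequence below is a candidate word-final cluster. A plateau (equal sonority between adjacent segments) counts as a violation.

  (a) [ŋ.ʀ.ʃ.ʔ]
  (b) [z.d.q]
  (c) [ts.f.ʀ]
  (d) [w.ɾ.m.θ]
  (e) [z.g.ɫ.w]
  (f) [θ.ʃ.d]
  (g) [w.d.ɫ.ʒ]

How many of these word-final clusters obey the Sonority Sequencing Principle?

1

(a) [ŋ.ʀ.ʃ.ʔ]: profile 4-6-3-1 — violates.
(b) [z.d.q]: profile 3-1-1 — violates.
(c) [ts.f.ʀ]: profile 2-3-6 — violates.
(d) [w.ɾ.m.θ]: profile 7-6-4-3 — obeys.
(e) [z.g.ɫ.w]: profile 3-1-5-7 — violates.
(f) [θ.ʃ.d]: profile 3-3-1 — violates.
(g) [w.d.ɫ.ʒ]: profile 7-1-5-3 — violates.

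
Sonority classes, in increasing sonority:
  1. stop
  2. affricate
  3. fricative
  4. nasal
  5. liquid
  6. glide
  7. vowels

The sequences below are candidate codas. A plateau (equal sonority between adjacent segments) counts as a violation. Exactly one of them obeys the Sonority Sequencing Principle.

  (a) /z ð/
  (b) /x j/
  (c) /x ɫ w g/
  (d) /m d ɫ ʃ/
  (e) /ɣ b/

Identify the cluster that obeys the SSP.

(a) 3-3 → violates
(b) 3-6 → violates
(c) 3-5-6-1 → violates
(d) 4-1-5-3 → violates
(e) 3-1 → obeys

e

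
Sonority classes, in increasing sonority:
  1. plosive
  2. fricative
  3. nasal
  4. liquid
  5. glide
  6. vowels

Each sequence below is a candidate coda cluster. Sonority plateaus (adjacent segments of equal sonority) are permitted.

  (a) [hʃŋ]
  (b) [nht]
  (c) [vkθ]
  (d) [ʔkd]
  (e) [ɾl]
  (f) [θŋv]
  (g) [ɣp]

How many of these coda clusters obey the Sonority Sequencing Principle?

(a) sonority 2-2-3: ill-formed.
(b) sonority 3-2-1: well-formed.
(c) sonority 2-1-2: ill-formed.
(d) sonority 1-1-1: well-formed.
(e) sonority 4-4: well-formed.
(f) sonority 2-3-2: ill-formed.
(g) sonority 2-1: well-formed.

4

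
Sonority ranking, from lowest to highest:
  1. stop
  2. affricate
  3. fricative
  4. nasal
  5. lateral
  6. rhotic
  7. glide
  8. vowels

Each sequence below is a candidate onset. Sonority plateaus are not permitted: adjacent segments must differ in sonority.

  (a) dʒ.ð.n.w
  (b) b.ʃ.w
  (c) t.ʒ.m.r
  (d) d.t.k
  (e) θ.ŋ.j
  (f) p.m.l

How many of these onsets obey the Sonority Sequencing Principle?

5

(a) sonority 2-3-4-7: well-formed.
(b) sonority 1-3-7: well-formed.
(c) sonority 1-3-4-6: well-formed.
(d) sonority 1-1-1: ill-formed.
(e) sonority 3-4-7: well-formed.
(f) sonority 1-4-5: well-formed.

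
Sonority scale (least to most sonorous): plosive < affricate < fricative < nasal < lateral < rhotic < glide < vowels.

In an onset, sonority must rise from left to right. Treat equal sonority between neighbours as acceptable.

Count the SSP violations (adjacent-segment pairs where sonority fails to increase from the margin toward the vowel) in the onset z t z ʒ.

1

/z/: fricative = 3.
/t/: plosive = 1.
/z/: fricative = 3.
/ʒ/: fricative = 3.
/z/→/t/: 3→1 (does not rise) — violation.
/t/→/z/: 1→3 (rises) — ok.
/z/→/ʒ/: 3→3 (plateau, allowed) — ok.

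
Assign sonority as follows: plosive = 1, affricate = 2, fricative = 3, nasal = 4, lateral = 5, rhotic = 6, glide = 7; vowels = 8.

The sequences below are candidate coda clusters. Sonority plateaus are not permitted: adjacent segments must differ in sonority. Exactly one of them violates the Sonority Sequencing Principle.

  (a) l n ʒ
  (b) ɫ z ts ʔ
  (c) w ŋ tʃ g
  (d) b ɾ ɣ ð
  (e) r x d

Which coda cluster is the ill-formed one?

d

(a) l n ʒ: profile 5-4-3 — obeys.
(b) ɫ z ts ʔ: profile 5-3-2-1 — obeys.
(c) w ŋ tʃ g: profile 7-4-2-1 — obeys.
(d) b ɾ ɣ ð: profile 1-6-3-3 — violates.
(e) r x d: profile 6-3-1 — obeys.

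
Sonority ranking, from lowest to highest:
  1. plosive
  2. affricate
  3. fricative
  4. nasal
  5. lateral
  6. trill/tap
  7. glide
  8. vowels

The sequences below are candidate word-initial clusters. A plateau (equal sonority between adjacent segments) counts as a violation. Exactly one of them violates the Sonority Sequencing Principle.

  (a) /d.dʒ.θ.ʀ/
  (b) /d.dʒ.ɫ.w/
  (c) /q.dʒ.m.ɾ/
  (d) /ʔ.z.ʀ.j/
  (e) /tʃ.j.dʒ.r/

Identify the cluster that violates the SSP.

(a) sonority 1-2-3-6: well-formed.
(b) sonority 1-2-5-7: well-formed.
(c) sonority 1-2-4-6: well-formed.
(d) sonority 1-3-6-7: well-formed.
(e) sonority 2-7-2-6: ill-formed.

e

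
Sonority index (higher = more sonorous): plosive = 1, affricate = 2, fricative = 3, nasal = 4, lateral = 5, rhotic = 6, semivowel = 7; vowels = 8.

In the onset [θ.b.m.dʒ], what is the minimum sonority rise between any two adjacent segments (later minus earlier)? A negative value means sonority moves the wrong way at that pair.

-2

/θ/ — fricative, sonority 3.
/b/ — plosive, sonority 1.
/m/ — nasal, sonority 4.
/dʒ/ — affricate, sonority 2.
/θ/→/b/: change -2.
/b/→/m/: change +3.
/m/→/dʒ/: change -2.
Minimum = -2.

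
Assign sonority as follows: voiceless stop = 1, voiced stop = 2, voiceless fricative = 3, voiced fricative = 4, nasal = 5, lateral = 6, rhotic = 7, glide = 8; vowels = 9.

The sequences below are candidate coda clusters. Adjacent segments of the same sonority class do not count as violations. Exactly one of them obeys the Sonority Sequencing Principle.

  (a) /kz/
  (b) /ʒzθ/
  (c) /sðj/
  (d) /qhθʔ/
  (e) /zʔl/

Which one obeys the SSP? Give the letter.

(a) /kz/: profile 1-4 — violates.
(b) /ʒzθ/: profile 4-4-3 — obeys.
(c) /sðj/: profile 3-4-8 — violates.
(d) /qhθʔ/: profile 1-3-3-1 — violates.
(e) /zʔl/: profile 4-1-6 — violates.

b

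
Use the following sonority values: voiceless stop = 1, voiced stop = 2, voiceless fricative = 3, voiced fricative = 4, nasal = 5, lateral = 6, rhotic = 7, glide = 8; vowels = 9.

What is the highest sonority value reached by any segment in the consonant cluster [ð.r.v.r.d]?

/ð/ — voiced fricative, sonority 4.
/r/ — rhotic, sonority 7.
/v/ — voiced fricative, sonority 4.
/r/ — rhotic, sonority 7.
/d/ — voiced stop, sonority 2.
The maximum is 7.

7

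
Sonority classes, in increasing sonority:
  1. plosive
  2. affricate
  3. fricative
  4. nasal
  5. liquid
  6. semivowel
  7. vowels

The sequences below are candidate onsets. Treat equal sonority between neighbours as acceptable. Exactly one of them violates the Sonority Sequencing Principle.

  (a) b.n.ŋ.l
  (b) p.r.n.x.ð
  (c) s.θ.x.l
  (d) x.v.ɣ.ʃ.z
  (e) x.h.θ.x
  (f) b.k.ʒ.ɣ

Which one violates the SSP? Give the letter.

(a) sonority 1-4-4-5: well-formed.
(b) sonority 1-5-4-3-3: ill-formed.
(c) sonority 3-3-3-5: well-formed.
(d) sonority 3-3-3-3-3: well-formed.
(e) sonority 3-3-3-3: well-formed.
(f) sonority 1-1-3-3: well-formed.

b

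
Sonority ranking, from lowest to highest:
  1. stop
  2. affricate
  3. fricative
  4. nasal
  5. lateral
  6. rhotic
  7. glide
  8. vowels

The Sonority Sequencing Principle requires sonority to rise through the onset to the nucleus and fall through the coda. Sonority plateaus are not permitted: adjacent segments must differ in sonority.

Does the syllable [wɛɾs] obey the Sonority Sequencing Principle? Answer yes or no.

Onset: /w/ is a glide (sonority 7); then the nucleus /ɛ/ (sonority 8).
Onset profile 7-8 — rises to the nucleus.
Coda: /ɾ/ is a rhotic (sonority 6), /s/ is a fricative (sonority 3).
Coda profile 8-6-3 — falls from the nucleus.

yes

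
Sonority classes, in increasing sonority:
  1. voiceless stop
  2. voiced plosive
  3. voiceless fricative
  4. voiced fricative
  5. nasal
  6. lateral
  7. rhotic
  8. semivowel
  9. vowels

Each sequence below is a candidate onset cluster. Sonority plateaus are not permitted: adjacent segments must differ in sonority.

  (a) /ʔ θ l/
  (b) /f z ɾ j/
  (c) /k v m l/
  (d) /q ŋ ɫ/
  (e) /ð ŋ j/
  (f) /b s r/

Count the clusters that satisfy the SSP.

(a) sonority 1-3-6: well-formed.
(b) sonority 3-4-7-8: well-formed.
(c) sonority 1-4-5-6: well-formed.
(d) sonority 1-5-6: well-formed.
(e) sonority 4-5-8: well-formed.
(f) sonority 2-3-7: well-formed.

6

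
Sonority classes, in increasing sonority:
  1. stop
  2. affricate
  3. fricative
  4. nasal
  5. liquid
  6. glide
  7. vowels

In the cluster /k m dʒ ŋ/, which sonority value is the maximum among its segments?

/k/ is a stop (sonority 1).
/m/ is a nasal (sonority 4).
/dʒ/ is an affricate (sonority 2).
/ŋ/ is a nasal (sonority 4).
The maximum is 4.

4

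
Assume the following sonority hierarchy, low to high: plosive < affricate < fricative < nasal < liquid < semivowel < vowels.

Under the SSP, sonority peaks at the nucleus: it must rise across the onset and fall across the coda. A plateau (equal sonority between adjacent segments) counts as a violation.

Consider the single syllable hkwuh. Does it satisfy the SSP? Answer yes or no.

Onset: /h/ is a fricative (sonority 3), /k/ is a plosive (sonority 1), /w/ is a semivowel (sonority 6); then the nucleus /u/ (sonority 7).
Onset profile 3-1-6-7 — does not strictly rise throughout.
Coda: /h/ is a fricative (sonority 3).
Coda profile 7-3 — falls from the nucleus.

no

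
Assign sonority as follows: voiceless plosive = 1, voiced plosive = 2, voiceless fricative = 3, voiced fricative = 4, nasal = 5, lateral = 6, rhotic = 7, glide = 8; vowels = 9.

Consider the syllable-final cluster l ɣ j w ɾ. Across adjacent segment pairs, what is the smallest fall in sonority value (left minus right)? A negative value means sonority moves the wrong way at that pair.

/l/ — lateral, sonority 6.
/ɣ/ — voiced fricative, sonority 4.
/j/ — glide, sonority 8.
/w/ — glide, sonority 8.
/ɾ/ — rhotic, sonority 7.
/l/→/ɣ/: change +2.
/ɣ/→/j/: change -4.
/j/→/w/: change +0.
/w/→/ɾ/: change +1.
Minimum = -4.

-4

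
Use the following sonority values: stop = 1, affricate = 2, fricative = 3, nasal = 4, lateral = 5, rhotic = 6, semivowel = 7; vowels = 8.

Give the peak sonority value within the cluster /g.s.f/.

3

/g/: stop = 1.
/s/: fricative = 3.
/f/: fricative = 3.
The maximum is 3.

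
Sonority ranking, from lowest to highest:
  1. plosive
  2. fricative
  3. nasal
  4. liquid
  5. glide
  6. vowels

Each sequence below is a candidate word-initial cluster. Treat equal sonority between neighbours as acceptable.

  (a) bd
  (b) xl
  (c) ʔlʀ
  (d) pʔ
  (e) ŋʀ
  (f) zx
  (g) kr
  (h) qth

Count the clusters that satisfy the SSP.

8

(a) bd: profile 1-1 — obeys.
(b) xl: profile 2-4 — obeys.
(c) ʔlʀ: profile 1-4-4 — obeys.
(d) pʔ: profile 1-1 — obeys.
(e) ŋʀ: profile 3-4 — obeys.
(f) zx: profile 2-2 — obeys.
(g) kr: profile 1-4 — obeys.
(h) qth: profile 1-1-2 — obeys.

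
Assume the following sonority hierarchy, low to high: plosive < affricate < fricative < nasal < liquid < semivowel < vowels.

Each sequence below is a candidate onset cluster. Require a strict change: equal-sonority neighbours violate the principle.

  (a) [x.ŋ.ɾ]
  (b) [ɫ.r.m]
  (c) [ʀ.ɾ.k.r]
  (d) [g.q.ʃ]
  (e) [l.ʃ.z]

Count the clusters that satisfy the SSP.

(a) [x.ŋ.ɾ]: profile 3-4-5 — obeys.
(b) [ɫ.r.m]: profile 5-5-4 — violates.
(c) [ʀ.ɾ.k.r]: profile 5-5-1-5 — violates.
(d) [g.q.ʃ]: profile 1-1-3 — violates.
(e) [l.ʃ.z]: profile 5-3-3 — violates.

1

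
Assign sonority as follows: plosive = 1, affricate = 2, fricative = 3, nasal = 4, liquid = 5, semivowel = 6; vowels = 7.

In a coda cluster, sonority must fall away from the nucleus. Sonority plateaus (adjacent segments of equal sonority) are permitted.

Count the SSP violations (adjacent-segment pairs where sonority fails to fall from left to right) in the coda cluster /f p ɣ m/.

2

/f/ — fricative, sonority 3.
/p/ — plosive, sonority 1.
/ɣ/ — fricative, sonority 3.
/m/ — nasal, sonority 4.
/f/→/p/: 3→1 (falls) — ok.
/p/→/ɣ/: 1→3 (does not fall) — violation.
/ɣ/→/m/: 3→4 (does not fall) — violation.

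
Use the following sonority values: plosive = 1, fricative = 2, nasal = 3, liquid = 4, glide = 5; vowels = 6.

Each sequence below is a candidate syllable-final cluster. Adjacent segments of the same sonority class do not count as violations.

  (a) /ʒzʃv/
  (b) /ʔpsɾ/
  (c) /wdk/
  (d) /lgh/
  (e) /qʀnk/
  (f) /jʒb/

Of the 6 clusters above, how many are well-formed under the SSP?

(a) 2-2-2-2 → obeys
(b) 1-1-2-4 → violates
(c) 5-1-1 → obeys
(d) 4-1-2 → violates
(e) 1-4-3-1 → violates
(f) 5-2-1 → obeys

3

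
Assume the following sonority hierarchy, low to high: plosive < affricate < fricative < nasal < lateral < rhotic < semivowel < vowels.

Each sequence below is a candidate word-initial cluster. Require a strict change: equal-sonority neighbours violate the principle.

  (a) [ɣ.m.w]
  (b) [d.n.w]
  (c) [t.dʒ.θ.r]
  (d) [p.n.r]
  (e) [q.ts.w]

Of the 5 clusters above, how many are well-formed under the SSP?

5

(a) [ɣ.m.w]: profile 3-4-7 — obeys.
(b) [d.n.w]: profile 1-4-7 — obeys.
(c) [t.dʒ.θ.r]: profile 1-2-3-6 — obeys.
(d) [p.n.r]: profile 1-4-6 — obeys.
(e) [q.ts.w]: profile 1-2-7 — obeys.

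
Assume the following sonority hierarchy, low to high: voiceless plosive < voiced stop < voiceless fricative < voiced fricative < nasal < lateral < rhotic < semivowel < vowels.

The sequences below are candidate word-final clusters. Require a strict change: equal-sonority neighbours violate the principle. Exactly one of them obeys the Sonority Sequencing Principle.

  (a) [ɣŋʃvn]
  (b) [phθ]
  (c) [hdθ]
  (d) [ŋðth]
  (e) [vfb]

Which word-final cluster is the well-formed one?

e

(a) sonority 4-5-3-4-5: ill-formed.
(b) sonority 1-3-3: ill-formed.
(c) sonority 3-2-3: ill-formed.
(d) sonority 5-4-1-3: ill-formed.
(e) sonority 4-3-2: well-formed.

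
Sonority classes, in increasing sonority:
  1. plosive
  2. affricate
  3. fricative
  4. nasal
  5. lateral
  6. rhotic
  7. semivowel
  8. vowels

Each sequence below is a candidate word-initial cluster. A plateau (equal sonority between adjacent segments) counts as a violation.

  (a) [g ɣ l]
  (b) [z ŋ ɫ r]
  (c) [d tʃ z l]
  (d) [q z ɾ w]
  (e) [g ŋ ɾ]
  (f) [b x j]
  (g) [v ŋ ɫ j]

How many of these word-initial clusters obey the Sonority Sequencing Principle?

7

(a) sonority 1-3-5: well-formed.
(b) sonority 3-4-5-6: well-formed.
(c) sonority 1-2-3-5: well-formed.
(d) sonority 1-3-6-7: well-formed.
(e) sonority 1-4-6: well-formed.
(f) sonority 1-3-7: well-formed.
(g) sonority 3-4-5-7: well-formed.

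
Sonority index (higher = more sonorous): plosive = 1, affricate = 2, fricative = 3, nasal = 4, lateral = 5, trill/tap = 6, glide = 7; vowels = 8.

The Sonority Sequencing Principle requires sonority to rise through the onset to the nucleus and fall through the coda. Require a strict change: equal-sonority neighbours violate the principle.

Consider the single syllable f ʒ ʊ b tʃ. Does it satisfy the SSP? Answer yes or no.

Onset: /f/ is a fricative (sonority 3), /ʒ/ is a fricative (sonority 3); then the nucleus /ʊ/ (sonority 8).
Onset profile 3-3-8 — does not strictly rise throughout.
Coda: /b/ is a plosive (sonority 1), /tʃ/ is an affricate (sonority 2).
Coda profile 8-1-2 — does not strictly fall throughout.

no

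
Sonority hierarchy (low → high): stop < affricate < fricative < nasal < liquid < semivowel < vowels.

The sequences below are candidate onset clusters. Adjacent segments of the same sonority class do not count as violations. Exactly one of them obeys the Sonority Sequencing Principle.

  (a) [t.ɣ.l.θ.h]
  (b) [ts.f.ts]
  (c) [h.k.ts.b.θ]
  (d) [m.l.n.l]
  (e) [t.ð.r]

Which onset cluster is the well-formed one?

(a) [t.ɣ.l.θ.h]: profile 1-3-5-3-3 — violates.
(b) [ts.f.ts]: profile 2-3-2 — violates.
(c) [h.k.ts.b.θ]: profile 3-1-2-1-3 — violates.
(d) [m.l.n.l]: profile 4-5-4-5 — violates.
(e) [t.ð.r]: profile 1-3-5 — obeys.

e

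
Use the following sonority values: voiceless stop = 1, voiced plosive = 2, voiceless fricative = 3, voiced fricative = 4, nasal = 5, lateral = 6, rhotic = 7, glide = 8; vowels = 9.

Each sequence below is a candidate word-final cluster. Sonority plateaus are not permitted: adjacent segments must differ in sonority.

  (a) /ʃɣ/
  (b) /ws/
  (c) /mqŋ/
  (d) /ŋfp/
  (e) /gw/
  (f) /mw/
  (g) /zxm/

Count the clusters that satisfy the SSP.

2

(a) 3-4 → violates
(b) 8-3 → obeys
(c) 5-1-5 → violates
(d) 5-3-1 → obeys
(e) 2-8 → violates
(f) 5-8 → violates
(g) 4-3-5 → violates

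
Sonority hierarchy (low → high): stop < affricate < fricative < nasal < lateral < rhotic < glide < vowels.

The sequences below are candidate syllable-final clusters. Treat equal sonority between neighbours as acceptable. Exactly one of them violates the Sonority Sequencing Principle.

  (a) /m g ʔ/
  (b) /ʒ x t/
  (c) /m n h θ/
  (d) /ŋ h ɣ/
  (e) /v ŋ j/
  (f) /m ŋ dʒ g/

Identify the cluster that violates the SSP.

e

(a) sonority 4-1-1: well-formed.
(b) sonority 3-3-1: well-formed.
(c) sonority 4-4-3-3: well-formed.
(d) sonority 4-3-3: well-formed.
(e) sonority 3-4-7: ill-formed.
(f) sonority 4-4-2-1: well-formed.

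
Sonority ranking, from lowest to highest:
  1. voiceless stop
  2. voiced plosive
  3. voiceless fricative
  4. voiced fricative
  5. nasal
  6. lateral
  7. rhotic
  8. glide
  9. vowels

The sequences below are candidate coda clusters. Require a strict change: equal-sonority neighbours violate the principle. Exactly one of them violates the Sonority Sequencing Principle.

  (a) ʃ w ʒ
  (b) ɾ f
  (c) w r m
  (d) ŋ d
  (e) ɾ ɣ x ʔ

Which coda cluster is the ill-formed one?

a

(a) ʃ w ʒ: profile 3-8-4 — violates.
(b) ɾ f: profile 7-3 — obeys.
(c) w r m: profile 8-7-5 — obeys.
(d) ŋ d: profile 5-2 — obeys.
(e) ɾ ɣ x ʔ: profile 7-4-3-1 — obeys.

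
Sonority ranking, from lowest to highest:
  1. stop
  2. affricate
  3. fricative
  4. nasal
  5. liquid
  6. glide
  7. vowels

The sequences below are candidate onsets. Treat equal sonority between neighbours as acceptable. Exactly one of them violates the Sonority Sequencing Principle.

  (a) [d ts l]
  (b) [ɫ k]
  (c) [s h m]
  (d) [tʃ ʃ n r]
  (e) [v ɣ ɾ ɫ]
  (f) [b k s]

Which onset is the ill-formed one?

b

(a) sonority 1-2-5: well-formed.
(b) sonority 5-1: ill-formed.
(c) sonority 3-3-4: well-formed.
(d) sonority 2-3-4-5: well-formed.
(e) sonority 3-3-5-5: well-formed.
(f) sonority 1-1-3: well-formed.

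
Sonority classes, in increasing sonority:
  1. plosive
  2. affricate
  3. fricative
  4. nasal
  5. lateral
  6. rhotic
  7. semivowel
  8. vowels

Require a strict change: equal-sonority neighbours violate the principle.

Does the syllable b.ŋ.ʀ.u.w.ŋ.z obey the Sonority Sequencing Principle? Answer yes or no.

yes

Onset: /b/ is a plosive (sonority 1), /ŋ/ is a nasal (sonority 4), /ʀ/ is a rhotic (sonority 6); then the nucleus /u/ (sonority 8).
Onset profile 1-4-6-8 — rises to the nucleus.
Coda: /w/ is a semivowel (sonority 7), /ŋ/ is a nasal (sonority 4), /z/ is a fricative (sonority 3).
Coda profile 8-7-4-3 — falls from the nucleus.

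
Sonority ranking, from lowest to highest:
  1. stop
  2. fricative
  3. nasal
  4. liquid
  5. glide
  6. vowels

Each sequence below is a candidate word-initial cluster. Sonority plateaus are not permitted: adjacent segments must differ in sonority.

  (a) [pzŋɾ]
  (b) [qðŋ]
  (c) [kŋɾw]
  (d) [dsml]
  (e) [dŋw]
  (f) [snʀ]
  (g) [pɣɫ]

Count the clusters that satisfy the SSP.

(a) [pzŋɾ]: profile 1-2-3-4 — obeys.
(b) [qðŋ]: profile 1-2-3 — obeys.
(c) [kŋɾw]: profile 1-3-4-5 — obeys.
(d) [dsml]: profile 1-2-3-4 — obeys.
(e) [dŋw]: profile 1-3-5 — obeys.
(f) [snʀ]: profile 2-3-4 — obeys.
(g) [pɣɫ]: profile 1-2-4 — obeys.

7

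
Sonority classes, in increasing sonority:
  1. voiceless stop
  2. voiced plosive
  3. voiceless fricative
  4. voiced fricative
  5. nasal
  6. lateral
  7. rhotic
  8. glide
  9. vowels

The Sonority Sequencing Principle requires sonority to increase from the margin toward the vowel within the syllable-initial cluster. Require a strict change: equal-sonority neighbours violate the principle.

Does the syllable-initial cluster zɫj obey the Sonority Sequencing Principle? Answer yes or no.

yes

/z/ is a voiced fricative (sonority 4).
/ɫ/ is a lateral (sonority 6).
/j/ is a glide (sonority 8).
The profile 4-6-8 strictly rises, so the syllable-initial cluster satisfies the SSP.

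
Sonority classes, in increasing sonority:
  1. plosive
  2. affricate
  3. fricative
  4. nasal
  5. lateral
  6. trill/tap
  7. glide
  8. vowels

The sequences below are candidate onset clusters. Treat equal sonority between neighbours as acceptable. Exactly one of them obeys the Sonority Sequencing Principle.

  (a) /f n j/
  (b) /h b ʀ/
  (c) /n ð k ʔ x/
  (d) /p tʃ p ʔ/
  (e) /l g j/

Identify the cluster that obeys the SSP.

(a) 3-4-7 → obeys
(b) 3-1-6 → violates
(c) 4-3-1-1-3 → violates
(d) 1-2-1-1 → violates
(e) 5-1-7 → violates

a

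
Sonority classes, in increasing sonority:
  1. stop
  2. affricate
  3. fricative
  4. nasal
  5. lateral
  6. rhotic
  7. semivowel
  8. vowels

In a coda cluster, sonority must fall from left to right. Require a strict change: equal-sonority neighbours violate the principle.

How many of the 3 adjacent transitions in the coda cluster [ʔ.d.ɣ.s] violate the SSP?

/ʔ/ is a stop (sonority 1).
/d/ is a stop (sonority 1).
/ɣ/ is a fricative (sonority 3).
/s/ is a fricative (sonority 3).
/ʔ/→/d/: 1→1 (plateau) — violation.
/d/→/ɣ/: 1→3 (does not fall) — violation.
/ɣ/→/s/: 3→3 (plateau) — violation.

3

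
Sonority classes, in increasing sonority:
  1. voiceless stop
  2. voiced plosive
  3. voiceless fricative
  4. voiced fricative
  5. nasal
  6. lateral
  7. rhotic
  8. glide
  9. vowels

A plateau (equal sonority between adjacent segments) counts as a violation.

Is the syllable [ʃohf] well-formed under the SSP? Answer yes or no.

no

Onset: /ʃ/ is a voiceless fricative (sonority 3); then the nucleus /o/ (sonority 9).
Onset profile 3-9 — rises to the nucleus.
Coda: /h/ is a voiceless fricative (sonority 3), /f/ is a voiceless fricative (sonority 3).
Coda profile 9-3-3 — does not strictly fall throughout.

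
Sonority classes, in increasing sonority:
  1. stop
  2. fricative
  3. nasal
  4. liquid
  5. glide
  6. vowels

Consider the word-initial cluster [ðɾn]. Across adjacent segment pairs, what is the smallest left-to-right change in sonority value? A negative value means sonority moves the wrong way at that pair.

/ð/: fricative = 2.
/ɾ/: liquid = 4.
/n/: nasal = 3.
/ð/→/ɾ/: change +2.
/ɾ/→/n/: change -1.
Minimum = -1.

-1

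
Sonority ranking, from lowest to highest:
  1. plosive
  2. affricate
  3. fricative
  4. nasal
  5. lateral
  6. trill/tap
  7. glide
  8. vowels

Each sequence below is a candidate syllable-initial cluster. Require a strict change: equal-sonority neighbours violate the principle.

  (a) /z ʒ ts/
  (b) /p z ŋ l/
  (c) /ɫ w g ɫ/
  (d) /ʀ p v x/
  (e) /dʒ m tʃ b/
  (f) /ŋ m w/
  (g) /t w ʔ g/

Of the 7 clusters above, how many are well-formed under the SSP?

1

(a) 3-3-2 → violates
(b) 1-3-4-5 → obeys
(c) 5-7-1-5 → violates
(d) 6-1-3-3 → violates
(e) 2-4-2-1 → violates
(f) 4-4-7 → violates
(g) 1-7-1-1 → violates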